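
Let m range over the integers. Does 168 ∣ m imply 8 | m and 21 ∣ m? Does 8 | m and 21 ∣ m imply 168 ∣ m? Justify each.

Both implications hold.

(⟹) If 168 ∣ m, write m = 168q. Since 168 = 21·8, m = 8·(21q), so 8 ∣ m; and since 168 = 8·21, m = 21·(8q), so 21 ∣ m.

(⟸) Suppose 8 ∣ m and 21 ∣ m. Any common multiple of 8 and 21 is a multiple of their lcm; here gcd(8, 21) = 1, so lcm(8, 21) = 8·21 = 168, so 168 ∣ m.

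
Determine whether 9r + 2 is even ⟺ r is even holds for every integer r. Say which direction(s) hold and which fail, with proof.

[⇒] Suppose 9r + 2 is even. Since 9 is odd, 9r and r have the same parity, so 9r + 2 ≡ r + 2 (mod 2). As 2 is even, 9r + 2 is even exactly when r is even. Thus r is even.

[⇐] Conversely, suppose r is even; write r = 2j. Then 9r + 2 = 9·(2j) + 2 = 2·9j + 2, which is even.

Both implications hold.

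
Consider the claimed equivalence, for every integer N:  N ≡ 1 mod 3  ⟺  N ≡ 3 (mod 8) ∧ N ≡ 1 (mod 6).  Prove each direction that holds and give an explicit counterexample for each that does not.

Not equivalent: only (⇐) holds.

Forward direction. This fails: N = 1 gives 1 ≡ 1 (mod 3) but 1 ≡ 1 (mod 8), so the conjunction on the right does not hold.

Converse. If N ≡ 3 (mod 8) and N ≡ 1 (mod 6), then by the Chinese remainder theorem N ≡ 19 (mod 24). Since 19 ≡ 1 (mod 3) and 3 ∣ 24, we get N ≡ 1 (mod 3).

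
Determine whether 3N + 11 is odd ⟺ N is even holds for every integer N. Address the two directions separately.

(→) Suppose 3N + 11 is odd. Since 3 is odd, 3N and N have the same parity, so 3N + 11 ≡ N + 11 (mod 2). As 11 is odd, 3N + 11 is odd exactly when N is even. Thus N is even.

(←) Conversely, suppose N is even; write N = 2j. Then 3N + 11 = 3·(2j) + 11 = 2·3j + 11, which is odd.

Both implications hold.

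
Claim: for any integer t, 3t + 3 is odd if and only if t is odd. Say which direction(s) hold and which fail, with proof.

(⟹) This fails: t = 2 gives 3t + 3 = 9, which is odd, but 2 is even, not odd.

(⟸) This also fails: t = 1 is odd, but 3t + 3 = 6 is even, not odd.

Neither direction holds.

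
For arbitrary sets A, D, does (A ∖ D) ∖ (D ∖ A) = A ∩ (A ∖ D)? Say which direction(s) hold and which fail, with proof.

(⟸) Let x ∈ A ∩ (A ∖ D). Then x ∈ A and x ∉ D, from which x ∈ (A ∖ D) ∖ (D ∖ A).

(⟹) Let x ∈ (A ∖ D) ∖ (D ∖ A). Then x ∈ A and x ∉ D, from which x ∈ A ∩ (A ∖ D).

Both inclusions hold.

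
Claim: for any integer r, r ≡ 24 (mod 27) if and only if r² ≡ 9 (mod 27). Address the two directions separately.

(⟹) Suppose r ≡ 24 (mod 27). Write r = 27j + 24. Then (27j + 24)² = 729j² + 1296j + 576 = 27(27j² + 48j + 21) + 9, so r² ≡ 9 (mod 27).

(⟸) This fails: take r = 3. Then 3² = 9 ≡ 9 (mod 27), yet 3 ≡ 3 (mod 27), not 24.

Only the forward implication holds.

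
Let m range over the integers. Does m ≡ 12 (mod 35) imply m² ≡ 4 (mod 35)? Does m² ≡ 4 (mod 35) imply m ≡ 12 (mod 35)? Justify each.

Only the forward direction holds.

Forward direction. Suppose m ≡ 12 (mod 35). Write m = 35j + 12. Then (35j + 12)² = 1225j² + 840j + 144 = 35(35j² + 24j + 4) + 4, so m² ≡ 4 (mod 35).

Converse. This fails: take m = 2. Then 2² = 4 ≡ 4 (mod 35), yet 2 ≡ 2 (mod 35), not 12.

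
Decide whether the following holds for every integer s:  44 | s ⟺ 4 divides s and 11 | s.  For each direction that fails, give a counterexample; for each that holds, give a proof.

(→) If 44 ∣ s, write s = 44q. Since 44 = 11·4, s = 4·(11q), so 4 ∣ s; and since 44 = 4·11, s = 11·(4q), so 11 ∣ s.

(←) Suppose 4 ∣ s and 11 ∣ s. Any common multiple of 4 and 11 is a multiple of their lcm; here gcd(4, 11) = 1, so lcm(4, 11) = 4·11 = 44, so 44 ∣ s.

Both directions hold; the statement is true.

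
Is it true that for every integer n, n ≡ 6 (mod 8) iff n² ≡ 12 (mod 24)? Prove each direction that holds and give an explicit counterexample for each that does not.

Both directions fail.

Forward direction. This fails: take n = 14. Then 14 ≡ 6 (mod 8), but 14² = 196 ≡ 4 (mod 24), not 12.

Converse. This fails: take n = 18. Then 18² = 324 ≡ 12 (mod 24), yet 18 ≡ 2 (mod 8), not 6.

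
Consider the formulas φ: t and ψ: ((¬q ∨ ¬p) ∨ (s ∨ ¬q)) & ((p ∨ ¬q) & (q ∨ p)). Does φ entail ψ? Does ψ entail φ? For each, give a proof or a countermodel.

(⇒) This fails. Under p = F, q = F, s = F, t = T, the left side is true but the right side is false.

(⇐) This fails. Under p = T, q = F, s = F, t = F, the left side is false but the right side is true.

(⇒) fails and (⇐) fails.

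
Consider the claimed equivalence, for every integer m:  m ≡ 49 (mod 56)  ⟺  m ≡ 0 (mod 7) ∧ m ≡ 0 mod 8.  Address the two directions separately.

Neither implication holds.

Forward direction. This fails: m = 49 gives 49 ≡ 49 (mod 56) but 49 ≡ 1 (mod 8), so the conjunction on the right does not hold.

Converse. This fails: m = 0 satisfies both congruences on the right (0 ≡ 0 mod 7 and 0 ≡ 0 mod 8) yet 0 ≡ 0 (mod 56), not 49.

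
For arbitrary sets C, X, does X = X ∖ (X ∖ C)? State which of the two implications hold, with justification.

(⊇) Let x ∈ X ∖ (X ∖ C). Then x ∈ C ∩ X, from which x ∈ X.

(⊆) This inclusion fails. Take C = ∅, X = {1}; then 1 ∈ X but 1 ∉ X ∖ (X ∖ C).

The sets are not equal: only the reverse inclusion holds.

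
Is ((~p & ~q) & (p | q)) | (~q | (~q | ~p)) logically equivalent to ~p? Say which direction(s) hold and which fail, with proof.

Only the reverse direction holds.

Converse. Assume the antecedent. If p is true, the antecedent cannot hold. If p is false, the consequent reduces to true regardless of the other variables. Either way the consequent holds.

Forward direction. This fails. Under p = T, q = F, the left side is true but the right side is false.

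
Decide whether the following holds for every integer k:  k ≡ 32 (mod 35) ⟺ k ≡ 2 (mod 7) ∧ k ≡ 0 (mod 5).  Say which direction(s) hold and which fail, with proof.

Both directions fail.

(⇒) This fails: k = 32 gives 32 ≡ 32 (mod 35) but 32 ≡ 4 (mod 7), so the conjunction on the right does not hold.

(⇐) This fails: k = 30 satisfies both congruences on the right (30 ≡ 2 mod 7 and 30 ≡ 0 mod 5) yet 30 ≡ 30 (mod 35), not 32.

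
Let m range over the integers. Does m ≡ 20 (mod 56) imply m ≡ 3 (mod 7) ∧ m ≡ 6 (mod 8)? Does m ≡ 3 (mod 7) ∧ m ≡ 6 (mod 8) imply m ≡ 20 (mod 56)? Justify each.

[⇒] This fails: m = 20 gives 20 ≡ 20 (mod 56) but 20 ≡ 6 (mod 7), so the conjunction on the right does not hold.

[⇐] This fails: m = 38 satisfies both congruences on the right (38 ≡ 3 mod 7 and 38 ≡ 6 mod 8) yet 38 ≡ 38 (mod 56), not 20.

Neither implication holds.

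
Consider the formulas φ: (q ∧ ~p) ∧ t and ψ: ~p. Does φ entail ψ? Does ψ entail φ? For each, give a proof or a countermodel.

Forward direction. Assume the antecedent. If q is true, the antecedent forces (q = T, t = T, p = F), and ~p holds there. If q is false, the antecedent cannot hold. Either way ~p holds.

Converse. This fails. Under q = F, t = F, p = F, the left side is false but the right side is true.

Only the forward direction holds.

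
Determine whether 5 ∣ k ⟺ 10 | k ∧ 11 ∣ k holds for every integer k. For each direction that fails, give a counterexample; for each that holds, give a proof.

(→) This fails: take k = 5. Certainly 5 ∣ 5, but 10 ∤ 5.

(←) Suppose 10 ∣ k and 11 ∣ k. Any common multiple of 10 and 11 is a multiple of their lcm; here gcd(10, 11) = 1, so lcm(10, 11) = 10·11 = 110, so 110 ∣ k. Since 5 ∣ 110, it follows that 5 ∣ k.

Only the reverse direction holds.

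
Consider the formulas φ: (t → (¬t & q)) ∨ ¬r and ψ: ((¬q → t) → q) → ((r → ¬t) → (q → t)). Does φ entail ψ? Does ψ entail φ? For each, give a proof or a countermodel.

(⟹) This fails. Under q = T, r = F, t = F, the left side is true but the right side is false.

(⟸) This fails. Under q = F, r = T, t = T, the left side is false but the right side is true.

Neither implication holds.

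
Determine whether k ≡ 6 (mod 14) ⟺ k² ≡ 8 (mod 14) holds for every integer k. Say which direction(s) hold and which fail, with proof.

The forward direction holds; the converse fails.

(←) This fails: take k = 8. Then 8² = 64 ≡ 8 (mod 14), yet 8 ≡ 8 (mod 14), not 6.

(→) Suppose k ≡ 6 (mod 14). Write k = 14j + 6. Then (14j + 6)² = 196j² + 168j + 36 = 14(14j² + 12j + 2) + 8, so k² ≡ 8 (mod 14).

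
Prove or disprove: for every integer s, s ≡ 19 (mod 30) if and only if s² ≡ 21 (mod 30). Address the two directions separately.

Both directions fail.

(→) This fails: take s = 19. Then 19 ≡ 19 (mod 30), but 19² = 361 ≡ 1 (mod 30), not 21.

(←) This fails: take s = 9. Then 9² = 81 ≡ 21 (mod 30), yet 9 ≡ 9 (mod 30), not 19.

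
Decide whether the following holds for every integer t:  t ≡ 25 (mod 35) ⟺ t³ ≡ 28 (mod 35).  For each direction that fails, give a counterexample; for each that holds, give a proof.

Neither direction holds.

(⟹) This fails: take t = 25. Then 25 ≡ 25 (mod 35), but 25³ = 15625 ≡ 15 (mod 35), not 28.

(⟸) This fails: take t = 7. Then 7³ = 343 ≡ 28 (mod 35), yet 7 ≡ 7 (mod 35), not 25.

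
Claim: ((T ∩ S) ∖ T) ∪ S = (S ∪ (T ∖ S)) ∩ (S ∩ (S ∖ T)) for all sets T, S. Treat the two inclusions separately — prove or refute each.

Only the reverse inclusion holds.

Reverse inclusion. Let x ∈ (S ∪ (T ∖ S)) ∩ (S ∩ (S ∖ T)). Then x ∈ S and x ∉ T, from which x ∈ ((T ∩ S) ∖ T) ∪ S.

Forward inclusion. This inclusion fails. Take T = {1}, S = {1}; then 1 ∈ ((T ∩ S) ∖ T) ∪ S but 1 ∉ (S ∪ (T ∖ S)) ∩ (S ∩ (S ∖ T)).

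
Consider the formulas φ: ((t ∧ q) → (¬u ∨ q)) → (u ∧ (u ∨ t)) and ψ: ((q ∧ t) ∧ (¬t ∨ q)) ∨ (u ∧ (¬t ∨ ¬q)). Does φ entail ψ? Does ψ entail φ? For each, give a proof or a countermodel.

Only the forward direction holds.

(→) Assume the antecedent. If t is true, the antecedent forces (t = T, q = F, u = T) or (t = T, q = T, u = T), and the consequent holds there. If t is false, the antecedent forces (t = F, q = F, u = T) or (t = F, q = T, u = T), and the consequent holds there. Either way the consequent holds.

(←) This fails. Under t = T, q = T, u = F, the left side is false but the right side is true.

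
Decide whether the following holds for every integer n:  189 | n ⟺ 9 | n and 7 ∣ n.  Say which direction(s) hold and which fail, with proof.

The forward direction holds; the converse fails.

(⟹) If 189 ∣ n, write n = 189q. Since 189 = 21·9, n = 9·(21q), so 9 ∣ n; and since 189 = 27·7, n = 7·(27q), so 7 ∣ n.

(⟸) This fails: take n = 63. Both 9 ∣ 63 and 7 ∣ 63, yet 63 is not a multiple of 189 (since 63 = 0·189 + 63), so 189 ∤ 63.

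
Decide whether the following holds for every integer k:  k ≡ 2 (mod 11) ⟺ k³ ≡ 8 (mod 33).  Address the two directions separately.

The forward direction fails; the converse holds.

(⟹) This fails: take k = 13. Then 13 ≡ 2 (mod 11), but 13³ = 2197 ≡ 19 (mod 33), not 8.

(⟸) Conversely, the residues r modulo 33 with r³ ≡ 8 (mod 33) are exactly {2}, and each is ≡ 2 (mod 11).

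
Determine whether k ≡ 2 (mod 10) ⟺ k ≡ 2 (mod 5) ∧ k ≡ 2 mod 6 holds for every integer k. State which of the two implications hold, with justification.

(⇒) fails; (⇐) holds.

(⟹) This fails: k = 12 gives 12 ≡ 2 (mod 10) but 12 ≡ 0 (mod 6), so the conjunction on the right does not hold.

(⟸) Conversely, if k ≡ 2 (mod 5) and k ≡ 2 (mod 6), then by the Chinese remainder theorem k ≡ 2 (mod 30). Since 2 ≡ 2 (mod 10) and 10 ∣ 30, we get k ≡ 2 (mod 10).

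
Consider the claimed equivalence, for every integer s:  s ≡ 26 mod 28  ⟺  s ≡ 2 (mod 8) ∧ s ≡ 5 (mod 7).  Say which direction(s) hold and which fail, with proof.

(⟹) This fails: s = 54 gives 54 ≡ 26 (mod 28) but 54 ≡ 6 (mod 8), so the conjunction on the right does not hold.

(⟸) Conversely, if s ≡ 2 (mod 8) and s ≡ 5 (mod 7), then by the Chinese remainder theorem s ≡ 26 (mod 56). Since 26 ≡ 26 (mod 28) and 28 ∣ 56, we get s ≡ 26 (mod 28).

Not equivalent: only (⇐) holds.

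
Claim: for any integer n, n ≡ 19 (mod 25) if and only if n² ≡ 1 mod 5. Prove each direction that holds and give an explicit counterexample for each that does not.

(⟸) This fails: take n = 1. Then 1² = 1 ≡ 1 (mod 5), yet 1 ≡ 1 (mod 25), not 19.

(⟹) Suppose n ≡ 19 (mod 25). Then n² ≡ 19² = 361 (mod 25), and since 5 ∣ 25, also n² ≡ 1 (mod 5).

Only the forward implication holds.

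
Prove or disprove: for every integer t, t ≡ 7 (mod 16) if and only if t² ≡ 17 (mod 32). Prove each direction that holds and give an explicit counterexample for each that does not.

The forward direction holds; the converse fails.

(⟸) This fails: take t = 9. Then 9² = 81 ≡ 17 (mod 32), yet 9 ≡ 9 (mod 16), not 7.

(⟹) Suppose t ≡ 7 (mod 16). Working modulo 32, t ∈ {7, 23}; for each such r, r² ≡ 17 (mod 32).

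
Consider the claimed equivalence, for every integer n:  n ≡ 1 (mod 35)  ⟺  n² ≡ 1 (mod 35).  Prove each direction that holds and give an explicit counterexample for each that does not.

(⇐) This fails: take n = 6. Then 6² = 36 ≡ 1 (mod 35), yet 6 ≡ 6 (mod 35), not 1.

(⇒) Suppose n ≡ 1 (mod 35). Write n = 35j + 1. Then (35j + 1)² = 1225j² + 70j + 1 = 35(35j² + 2j) + 1, so n² ≡ 1 (mod 35).

The forward direction holds; the converse fails.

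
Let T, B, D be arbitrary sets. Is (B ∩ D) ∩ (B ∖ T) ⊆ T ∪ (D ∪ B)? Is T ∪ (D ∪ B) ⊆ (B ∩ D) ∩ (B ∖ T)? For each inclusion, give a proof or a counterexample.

Reverse inclusion. This inclusion fails. Take T = {1}, B = ∅, D = ∅; then 1 ∈ T ∪ (D ∪ B) but 1 ∉ (B ∩ D) ∩ (B ∖ T).

Forward inclusion. Let x ∈ (B ∩ D) ∩ (B ∖ T). Then x ∈ B ∩ D and x ∉ T, from which x ∈ T ∪ (D ∪ B).

The sets are not equal: only the forward inclusion holds.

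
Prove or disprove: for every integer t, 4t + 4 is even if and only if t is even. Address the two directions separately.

(←) Suppose t is even. Since 4 is even, 4t is even for every t, so 4t + 4 has the same parity as 4, which is even. Hence 4t + 4 is even.

(→) This fails: take t = 3. Then 4t + 4 = 16, which is even, yet t = 3 is odd, not even.

Not equivalent: only (⇐) holds.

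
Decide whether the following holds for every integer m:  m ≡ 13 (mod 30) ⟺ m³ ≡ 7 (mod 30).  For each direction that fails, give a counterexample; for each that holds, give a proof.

[⇒] Suppose m ≡ 13 (mod 30). Write m = 30j + 13. Then (30j + 13)³ = 27000j³ + 35100j² + 15210j + 2197 = 30(900j³ + 1170j² + 507j + 73) + 7, so m³ ≡ 7 (mod 30).

[⇐] Conversely, suppose m³ ≡ 7 (mod 30). The only residue r in {0, …, 29} with r³ ≡ 7 (mod 30) is r = 13, so m ≡ 13 (mod 30).

Both implications hold.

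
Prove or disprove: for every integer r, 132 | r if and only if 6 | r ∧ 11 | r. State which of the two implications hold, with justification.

Only the forward implication holds.

[⇒] If 132 ∣ r, write r = 132q. Since 132 = 22·6, r = 6·(22q), so 6 ∣ r; and since 132 = 12·11, r = 11·(12q), so 11 ∣ r.

[⇐] This fails: take r = 66. Both 6 ∣ 66 and 11 ∣ 66, yet 66 is not a multiple of 132 (since 66 = 0·132 + 66), so 132 ∤ 66.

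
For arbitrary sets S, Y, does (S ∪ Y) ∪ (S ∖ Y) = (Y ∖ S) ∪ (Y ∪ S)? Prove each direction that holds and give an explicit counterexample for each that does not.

Both inclusions hold; the sets are equal.

Reverse inclusion. Let x ∈ (Y ∖ S) ∪ (Y ∪ S). Then either x ∈ S and x ∉ Y; or x ∈ Y and x ∉ S; or x ∈ S ∩ Y. In each case x ∈ (S ∪ Y) ∪ (S ∖ Y), so (Y ∖ S) ∪ (Y ∪ S) ⊆ (S ∪ Y) ∪ (S ∖ Y).

Forward inclusion. Let x ∈ (S ∪ Y) ∪ (S ∖ Y). Then either x ∈ S and x ∉ Y; or x ∈ Y and x ∉ S; or x ∈ S ∩ Y. In each case x ∈ (Y ∖ S) ∪ (Y ∪ S), so (S ∪ Y) ∪ (S ∖ Y) ⊆ (Y ∖ S) ∪ (Y ∪ S).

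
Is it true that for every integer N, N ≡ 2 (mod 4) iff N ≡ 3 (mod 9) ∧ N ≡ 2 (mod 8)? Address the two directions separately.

The forward direction fails; the converse holds.

(⇒) This fails: N = 2 gives 2 ≡ 2 (mod 4) but 2 ≡ 2 (mod 9), so the conjunction on the right does not hold.

(⇐) Conversely, if N ≡ 3 (mod 9) and N ≡ 2 (mod 8), then by the Chinese remainder theorem N ≡ 66 (mod 72). Since 66 ≡ 2 (mod 4) and 4 ∣ 72, we get N ≡ 2 (mod 4).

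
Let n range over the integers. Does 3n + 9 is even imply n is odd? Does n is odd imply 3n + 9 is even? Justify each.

(⟸) Suppose n is odd; write n = 2j + 1. Then 3n + 9 = 3·(2j + 1) + 9 = 2·3j + 12, which is even.

(⟹) Suppose 3n + 9 is even. Since 3 is odd, 3n and n have the same parity, so 3n + 9 ≡ n + 9 (mod 2). As 9 is odd, 3n + 9 is even exactly when n is odd. Thus n is odd.

The biconditional holds.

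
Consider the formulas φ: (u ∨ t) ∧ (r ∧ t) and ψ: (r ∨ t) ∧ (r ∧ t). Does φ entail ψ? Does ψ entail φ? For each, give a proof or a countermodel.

Both implications hold.

(⇐) Assume the antecedent. If u is true, the antecedent forces (u = T, r = T, t = T), and (u ∨ t) ∧ (r ∧ t) holds there. If u is false, the antecedent forces (u = F, r = T, t = T), and (u ∨ t) ∧ (r ∧ t) holds there. Either way (u ∨ t) ∧ (r ∧ t) holds.

(⇒) Assume the antecedent. If u is true, the antecedent forces (u = T, r = T, t = T), and (r ∨ t) ∧ (r ∧ t) holds there. If u is false, the antecedent forces (u = F, r = T, t = T), and (r ∨ t) ∧ (r ∧ t) holds there. Either way (r ∨ t) ∧ (r ∧ t) holds.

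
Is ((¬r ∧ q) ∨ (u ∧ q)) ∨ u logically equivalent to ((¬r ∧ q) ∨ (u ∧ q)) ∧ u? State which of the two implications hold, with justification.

(⇒) fails; (⇐) holds.

Forward direction. This fails. Under u = T, r = F, q = F, the left side is true but the right side is false.

Converse. Assume the antecedent. If u is true, ((¬r ∧ q) ∨ (u ∧ q)) ∨ u reduces to true regardless of the other variables. If u is false, the antecedent cannot hold. Either way ((¬r ∧ q) ∨ (u ∧ q)) ∨ u holds.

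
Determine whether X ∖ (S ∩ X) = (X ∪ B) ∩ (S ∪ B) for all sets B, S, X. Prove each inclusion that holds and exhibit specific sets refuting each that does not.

Forward inclusion. This inclusion fails. Take B = ∅, S = ∅, X = {1}; then 1 ∈ X ∖ (S ∩ X) but 1 ∉ (X ∪ B) ∩ (S ∪ B).

Reverse inclusion. This inclusion fails. Take B = {1}, S = ∅, X = ∅; then 1 ∈ (X ∪ B) ∩ (S ∪ B) but 1 ∉ X ∖ (S ∩ X).

Both inclusions fail.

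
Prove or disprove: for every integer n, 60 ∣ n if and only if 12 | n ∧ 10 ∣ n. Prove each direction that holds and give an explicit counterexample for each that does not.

Forward direction. If 60 ∣ n, write n = 60q. Since 60 = 5·12, n = 12·(5q), so 12 ∣ n; and since 60 = 6·10, n = 10·(6q), so 10 ∣ n.

Converse. Suppose 12 ∣ n and 10 ∣ n. Any common multiple of 12 and 10 is a multiple of their lcm; here lcm(12, 10) = 12·10/gcd(12, 10) = 120/2 = 60, so 60 ∣ n.

Both directions hold; the statement is true.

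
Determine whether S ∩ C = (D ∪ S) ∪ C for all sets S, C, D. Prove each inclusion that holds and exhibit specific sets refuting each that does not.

Only the forward inclusion holds.

(⟹) Let x ∈ S ∩ C. Then either x ∈ S ∩ C and x ∉ D; or x ∈ S ∩ C ∩ D. In each case x ∈ (D ∪ S) ∪ C, so S ∩ C ⊆ (D ∪ S) ∪ C.

(⟸) This inclusion fails. Take S = {1}, C = ∅, D = ∅; then 1 ∈ (D ∪ S) ∪ C but 1 ∉ S ∩ C.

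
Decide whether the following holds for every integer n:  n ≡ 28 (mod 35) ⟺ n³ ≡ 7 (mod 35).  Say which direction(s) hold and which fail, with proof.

[⇒] Suppose n ≡ 28 (mod 35). Write n = 35j + 28. Then (35j + 28)³ = 42875j³ + 102900j² + 82320j + 21952 = 35(1225j³ + 2940j² + 2352j + 627) + 7, so n³ ≡ 7 (mod 35).

[⇐] Conversely, suppose n³ ≡ 7 (mod 35). The only residue r in {0, …, 34} with r³ ≡ 7 (mod 35) is r = 28, so n ≡ 28 (mod 35).

Both directions hold; the statement is true.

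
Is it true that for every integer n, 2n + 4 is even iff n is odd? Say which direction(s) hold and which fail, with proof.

(⟹) This fails: take n = 2. Then 2n + 4 = 8, which is even, yet n = 2 is even, not odd.

(⟸) Suppose n is odd. Since 2 is even, 2n is even for every n, so 2n + 4 has the same parity as 4, which is even. Hence 2n + 4 is even.

Only the reverse direction holds.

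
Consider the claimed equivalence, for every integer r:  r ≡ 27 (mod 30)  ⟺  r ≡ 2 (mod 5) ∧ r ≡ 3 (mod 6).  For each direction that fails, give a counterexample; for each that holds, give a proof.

Both implications hold.

(⇒) Suppose r ≡ 27 (mod 30); write r = 30j + 27. Since 5 ∣ 30, reducing mod 5 gives r ≡ 27 ≡ 2 (mod 5); since 6 ∣ 30, reducing mod 6 gives r ≡ 27 ≡ 3 (mod 6).

(⇐) Conversely, if r ≡ 2 (mod 5) and r ≡ 3 (mod 6), then by the Chinese remainder theorem r ≡ 27 (mod 30). This is exactly r ≡ 27 (mod 30).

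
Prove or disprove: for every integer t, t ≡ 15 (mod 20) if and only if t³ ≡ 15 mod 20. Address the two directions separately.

Forward direction. Suppose t ≡ 15 (mod 20). Write t = 20j + 15. Then (20j + 15)³ = 8000j³ + 18000j² + 13500j + 3375 = 20(400j³ + 900j² + 675j + 168) + 15, so t³ ≡ 15 (mod 20).

Converse. Suppose t³ ≡ 15 (mod 20). The only residue r in {0, …, 19} with r³ ≡ 15 (mod 20) is r = 15, so t ≡ 15 (mod 20).

Both implications hold.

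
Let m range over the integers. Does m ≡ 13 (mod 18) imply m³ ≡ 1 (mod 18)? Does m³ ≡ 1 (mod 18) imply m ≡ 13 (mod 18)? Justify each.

Converse. This fails: take m = 1. Then 1³ = 1 ≡ 1 (mod 18), yet 1 ≡ 1 (mod 18), not 13.

Forward direction. Suppose m ≡ 13 (mod 18). Write m = 18j + 13. Then (18j + 13)³ = 5832j³ + 12636j² + 9126j + 2197 = 18(324j³ + 702j² + 507j + 122) + 1, so m³ ≡ 1 (mod 18).

Not equivalent: only (⇒) holds.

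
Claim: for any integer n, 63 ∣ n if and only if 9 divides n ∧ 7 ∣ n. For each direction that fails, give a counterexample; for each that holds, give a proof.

Both implications hold.

(→) If 63 ∣ n, write n = 63q. Since 63 = 7·9, n = 9·(7q), so 9 ∣ n; and since 63 = 9·7, n = 7·(9q), so 7 ∣ n.

(←) Suppose 9 ∣ n and 7 ∣ n. Any common multiple of 9 and 7 is a multiple of their lcm; here gcd(9, 7) = 1, so lcm(9, 7) = 9·7 = 63, so 63 ∣ n.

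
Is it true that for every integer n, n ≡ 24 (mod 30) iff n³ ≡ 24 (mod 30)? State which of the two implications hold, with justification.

Forward direction. Suppose n ≡ 24 (mod 30). Write n = 30j + 24. Then (30j + 24)³ = 27000j³ + 64800j² + 51840j + 13824 = 30(900j³ + 2160j² + 1728j + 460) + 24, so n³ ≡ 24 (mod 30).

Converse. Suppose n³ ≡ 24 (mod 30). The only residue r in {0, …, 29} with r³ ≡ 24 (mod 30) is r = 24, so n ≡ 24 (mod 30).

Both directions hold; the statement is true.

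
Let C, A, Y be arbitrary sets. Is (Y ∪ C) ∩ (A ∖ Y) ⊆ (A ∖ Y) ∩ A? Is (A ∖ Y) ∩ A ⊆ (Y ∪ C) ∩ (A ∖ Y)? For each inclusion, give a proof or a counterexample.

(⊆) holds; (⊇) fails.

(⟹) Let x ∈ (Y ∪ C) ∩ (A ∖ Y). Then x ∈ C ∩ A and x ∉ Y, from which x ∈ (A ∖ Y) ∩ A.

(⟸) This inclusion fails. Take C = ∅, A = {1}, Y = ∅; then 1 ∈ (A ∖ Y) ∩ A but 1 ∉ (Y ∪ C) ∩ (A ∖ Y).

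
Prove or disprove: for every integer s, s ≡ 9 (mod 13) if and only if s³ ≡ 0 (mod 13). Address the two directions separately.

Both directions fail.

(→) This fails: take s = 9. Then 9 ≡ 9 (mod 13), but 9³ = 729 ≡ 1 (mod 13), not 0.

(←) This fails: take s = 0. Then 0³ = 0 ≡ 0 (mod 13), yet 0 ≡ 0 (mod 13), not 9.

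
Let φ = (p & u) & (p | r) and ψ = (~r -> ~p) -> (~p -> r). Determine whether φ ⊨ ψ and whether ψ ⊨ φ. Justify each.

Not equivalent: only (⇒) holds.

(⇒) Assume the antecedent. If p is true, (~r -> ~p) -> (~p -> r) reduces to true regardless of the other variables. If p is false, the antecedent cannot hold. Either way (~r -> ~p) -> (~p -> r) holds.

(⇐) This fails. Under p = T, r = F, u = F, the left side is false but the right side is true.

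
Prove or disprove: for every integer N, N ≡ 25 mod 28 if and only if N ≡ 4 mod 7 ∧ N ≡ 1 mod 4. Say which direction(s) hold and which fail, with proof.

(⟹) Suppose N ≡ 25 (mod 28); write N = 28j + 25. Since 7 ∣ 28, reducing mod 7 gives N ≡ 25 ≡ 4 (mod 7); since 4 ∣ 28, reducing mod 4 gives N ≡ 25 ≡ 1 (mod 4).

(⟸) Conversely, if N ≡ 4 (mod 7) and N ≡ 1 (mod 4), then by the Chinese remainder theorem N ≡ 25 (mod 28). This is exactly N ≡ 25 (mod 28).

Both implications hold.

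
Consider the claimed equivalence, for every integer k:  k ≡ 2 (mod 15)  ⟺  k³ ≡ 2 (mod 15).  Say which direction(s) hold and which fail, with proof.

(⇒) fails and (⇐) fails.

(⟹) This fails: take k = 2. Then 2 ≡ 2 (mod 15), but 2³ = 8 ≡ 8 (mod 15), not 2.

(⟸) This fails: take k = 8. Then 8³ = 512 ≡ 2 (mod 15), yet 8 ≡ 8 (mod 15), not 2.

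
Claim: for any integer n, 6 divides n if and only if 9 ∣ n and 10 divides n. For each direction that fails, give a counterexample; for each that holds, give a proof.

(⟸) Suppose 9 ∣ n and 10 ∣ n. Any common multiple of 9 and 10 is a multiple of their lcm; here gcd(9, 10) = 1, so lcm(9, 10) = 9·10 = 90, so 90 ∣ n. Since 6 ∣ 90, it follows that 6 ∣ n.

(⟹) This fails: take n = 6. Certainly 6 ∣ 6, but 9 ∤ 6.

The forward direction fails; the converse holds.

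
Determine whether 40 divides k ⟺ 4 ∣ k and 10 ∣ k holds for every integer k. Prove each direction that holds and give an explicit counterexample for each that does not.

(⇒) If 40 ∣ k, write k = 40q. Since 40 = 10·4, k = 4·(10q), so 4 ∣ k; and since 40 = 4·10, k = 10·(4q), so 10 ∣ k.

(⇐) This fails: take k = 20. Both 4 ∣ 20 and 10 ∣ 20, yet 20 is not a multiple of 40 (since 20 = 0·40 + 20), so 40 ∤ 20.

(⇒) holds; (⇐) fails.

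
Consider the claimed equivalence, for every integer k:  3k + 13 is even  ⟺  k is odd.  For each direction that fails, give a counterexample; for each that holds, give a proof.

The biconditional holds.

Forward direction. Suppose 3k + 13 is even. Since 3 is odd, 3k and k have the same parity, so 3k + 13 ≡ k + 13 (mod 2). As 13 is odd, 3k + 13 is even exactly when k is odd. Thus k is odd.

Converse. Suppose k is odd; write k = 2j + 1. Then 3k + 13 = 3·(2j + 1) + 13 = 2·3j + 16, which is even.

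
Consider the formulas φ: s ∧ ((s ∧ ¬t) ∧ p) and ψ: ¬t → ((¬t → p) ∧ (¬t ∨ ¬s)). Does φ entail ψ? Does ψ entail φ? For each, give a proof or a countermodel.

Only the forward direction holds.

(⟹) Assume the antecedent. If s is true, the antecedent forces (s = T, p = T, t = F), and ¬t → ((¬t → p) ∧ (¬t ∨ ¬s)) holds there. If s is false, the antecedent cannot hold. Either way ¬t → ((¬t → p) ∧ (¬t ∨ ¬s)) holds.

(⟸) This fails. Under s = F, p = T, t = F, the left side is false but the right side is true.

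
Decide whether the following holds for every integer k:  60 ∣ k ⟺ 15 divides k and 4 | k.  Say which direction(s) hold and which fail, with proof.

Converse. Suppose 15 ∣ k and 4 ∣ k. Any common multiple of 15 and 4 is a multiple of their lcm; here gcd(15, 4) = 1, so lcm(15, 4) = 15·4 = 60, so 60 ∣ k.

Forward direction. If 60 ∣ k, write k = 60q. Since 60 = 4·15, k = 15·(4q), so 15 ∣ k; and since 60 = 15·4, k = 4·(15q), so 4 ∣ k.

Both directions hold; the statement is true.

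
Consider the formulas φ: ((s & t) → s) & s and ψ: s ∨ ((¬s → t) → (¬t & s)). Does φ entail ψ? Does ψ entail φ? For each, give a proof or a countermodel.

Not equivalent: only (⇒) holds.

(⇒) Assume the antecedent. If s is true, s ∨ ((¬s → t) → (¬t & s)) reduces to true regardless of the other variables. If s is false, the antecedent cannot hold. Either way s ∨ ((¬s → t) → (¬t & s)) holds.

(⇐) This fails. Under s = F, t = F, the left side is false but the right side is true.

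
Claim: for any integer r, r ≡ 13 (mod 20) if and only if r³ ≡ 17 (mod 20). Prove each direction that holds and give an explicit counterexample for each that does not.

(⟹) Suppose r ≡ 13 (mod 20). Write r = 20j + 13. Then (20j + 13)³ = 8000j³ + 15600j² + 10140j + 2197 = 20(400j³ + 780j² + 507j + 109) + 17, so r³ ≡ 17 (mod 20).

(⟸) Conversely, suppose r³ ≡ 17 (mod 20). The only residue r in {0, …, 19} with r³ ≡ 17 (mod 20) is r = 13, so r ≡ 13 (mod 20).

Both directions hold.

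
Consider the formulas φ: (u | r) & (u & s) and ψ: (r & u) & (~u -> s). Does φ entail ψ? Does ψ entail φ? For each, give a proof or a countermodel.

Forward direction. This fails. Under u = T, s = T, r = F, the left side is true but the right side is false.

Converse. This fails. Under u = T, s = F, r = T, the left side is false but the right side is true.

Both directions fail.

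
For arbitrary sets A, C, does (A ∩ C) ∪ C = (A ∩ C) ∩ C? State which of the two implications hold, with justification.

Reverse inclusion. Let x ∈ (A ∩ C) ∩ C. Then x ∈ A ∩ C, from which x ∈ (A ∩ C) ∪ C.

Forward inclusion. This inclusion fails. Take A = ∅, C = {1}; then 1 ∈ (A ∩ C) ∪ C but 1 ∉ (A ∩ C) ∩ C.

The sets are not equal: only the reverse inclusion holds.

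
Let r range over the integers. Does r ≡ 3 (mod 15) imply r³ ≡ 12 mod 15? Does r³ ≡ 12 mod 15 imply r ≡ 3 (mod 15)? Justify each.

[⇒] Suppose r ≡ 3 (mod 15). Write r = 15j + 3. Then (15j + 3)³ = 3375j³ + 2025j² + 405j + 27 = 15(225j³ + 135j² + 27j + 1) + 12, so r³ ≡ 12 (mod 15).

[⇐] Conversely, suppose r³ ≡ 12 (mod 15). The only residue r in {0, …, 14} with r³ ≡ 12 (mod 15) is r = 3, so r ≡ 3 (mod 15).

The biconditional holds.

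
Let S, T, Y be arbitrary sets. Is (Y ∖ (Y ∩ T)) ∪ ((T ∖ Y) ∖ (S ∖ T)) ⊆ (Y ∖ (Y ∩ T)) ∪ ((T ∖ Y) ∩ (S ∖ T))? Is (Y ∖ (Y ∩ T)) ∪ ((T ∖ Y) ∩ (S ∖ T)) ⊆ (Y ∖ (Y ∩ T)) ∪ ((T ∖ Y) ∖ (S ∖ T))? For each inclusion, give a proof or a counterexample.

Only the reverse inclusion holds.

(⟹) This inclusion fails. Take S = ∅, T = {1}, Y = ∅; then 1 ∈ (Y ∖ (Y ∩ T)) ∪ ((T ∖ Y) ∖ (S ∖ T)) but 1 ∉ (Y ∖ (Y ∩ T)) ∪ ((T ∖ Y) ∩ (S ∖ T)).

(⟸) Let x ∈ (Y ∖ (Y ∩ T)) ∪ ((T ∖ Y) ∩ (S ∖ T)). Then either x ∈ Y and x ∉ S, T; or x ∈ S ∩ Y and x ∉ T. In each case x ∈ (Y ∖ (Y ∩ T)) ∪ ((T ∖ Y) ∖ (S ∖ T)), so (Y ∖ (Y ∩ T)) ∪ ((T ∖ Y) ∩ (S ∖ T)) ⊆ (Y ∖ (Y ∩ T)) ∪ ((T ∖ Y) ∖ (S ∖ T)).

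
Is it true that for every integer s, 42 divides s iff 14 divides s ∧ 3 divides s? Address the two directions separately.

Forward direction. If 42 ∣ s, write s = 42q. Since 42 = 3·14, s = 14·(3q), so 14 ∣ s; and since 42 = 14·3, s = 3·(14q), so 3 ∣ s.

Converse. Suppose 14 ∣ s and 3 ∣ s. Any common multiple of 14 and 3 is a multiple of their lcm; here gcd(14, 3) = 1, so lcm(14, 3) = 14·3 = 42, so 42 ∣ s.

Both implications hold.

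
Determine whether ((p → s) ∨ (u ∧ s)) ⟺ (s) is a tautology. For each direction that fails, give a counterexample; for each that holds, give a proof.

(→) This fails. Under p = F, s = F, u = F, the left side is true but the right side is false.

(←) Assume the antecedent. If p is true, the antecedent forces (p = T, s = T, u = F) or (p = T, s = T, u = T), and (p → s) ∨ (u ∧ s) holds there. If p is false, (p → s) ∨ (u ∧ s) reduces to true regardless of the other variables. Either way (p → s) ∨ (u ∧ s) holds.

Only the reverse direction holds.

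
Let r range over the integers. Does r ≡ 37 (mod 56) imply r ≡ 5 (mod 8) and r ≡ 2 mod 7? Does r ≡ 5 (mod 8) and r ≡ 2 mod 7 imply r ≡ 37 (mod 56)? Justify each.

(⟹) Suppose r ≡ 37 (mod 56); write r = 56j + 37. Since 8 ∣ 56, reducing mod 8 gives r ≡ 37 ≡ 5 (mod 8); since 7 ∣ 56, reducing mod 7 gives r ≡ 37 ≡ 2 (mod 7).

(⟸) Conversely, if r ≡ 5 (mod 8) and r ≡ 2 (mod 7), then by the Chinese remainder theorem r ≡ 37 (mod 56). This is exactly r ≡ 37 (mod 56).

The biconditional holds.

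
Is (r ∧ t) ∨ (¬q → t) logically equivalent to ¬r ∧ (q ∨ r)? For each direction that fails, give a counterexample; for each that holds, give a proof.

(⇒) This fails. Under t = T, r = F, q = F, the left side is true but the right side is false.

(⇐) Assume the antecedent. If t is true, (r ∧ t) ∨ (¬q → t) reduces to true regardless of the other variables. If t is false, the antecedent forces (t = F, r = F, q = T), and (r ∧ t) ∨ (¬q → t) holds there. Either way (r ∧ t) ∨ (¬q → t) holds.

Only the converse holds.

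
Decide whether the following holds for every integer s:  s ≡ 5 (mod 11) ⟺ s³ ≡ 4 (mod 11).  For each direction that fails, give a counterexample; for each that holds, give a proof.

(⇐) Suppose s³ ≡ 4 (mod 11). The only residue r in {0, …, 10} with r³ ≡ 4 (mod 11) is r = 5, so s ≡ 5 (mod 11).

(⇒) Suppose s ≡ 5 (mod 11). Write s = 11j + 5. Then (11j + 5)³ = 1331j³ + 1815j² + 825j + 125 = 11(121j³ + 165j² + 75j + 11) + 4, so s³ ≡ 4 (mod 11).

Both directions hold.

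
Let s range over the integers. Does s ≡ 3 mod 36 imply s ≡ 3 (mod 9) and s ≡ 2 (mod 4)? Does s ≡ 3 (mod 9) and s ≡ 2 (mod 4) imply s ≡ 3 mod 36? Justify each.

(→) This fails: s = 3 gives 3 ≡ 3 (mod 36) but 3 ≡ 3 (mod 4), so the conjunction on the right does not hold.

(←) This fails: s = 30 satisfies both congruences on the right (30 ≡ 3 mod 9 and 30 ≡ 2 mod 4) yet 30 ≡ 30 (mod 36), not 3.

(⇒) fails and (⇐) fails.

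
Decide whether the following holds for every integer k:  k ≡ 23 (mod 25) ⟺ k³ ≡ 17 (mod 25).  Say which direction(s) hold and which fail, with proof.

Equivalent; both directions hold.

[⇒] Suppose k ≡ 23 (mod 25). Write k = 25j + 23. Then (25j + 23)³ = 15625j³ + 43125j² + 39675j + 12167 = 25(625j³ + 1725j² + 1587j + 486) + 17, so k³ ≡ 17 (mod 25).

[⇐] Conversely, suppose k³ ≡ 17 (mod 25). The only residue r in {0, …, 24} with r³ ≡ 17 (mod 25) is r = 23, so k ≡ 23 (mod 25).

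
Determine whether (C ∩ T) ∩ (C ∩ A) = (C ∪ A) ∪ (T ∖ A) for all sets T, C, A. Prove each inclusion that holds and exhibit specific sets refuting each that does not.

Only the forward inclusion holds.

(⟹) Let x ∈ (C ∩ T) ∩ (C ∩ A). Then x ∈ T ∩ C ∩ A, from which x ∈ (C ∪ A) ∪ (T ∖ A).

(⟸) This inclusion fails. Take T = {1}, C = ∅, A = ∅; then 1 ∈ (C ∪ A) ∪ (T ∖ A) but 1 ∉ (C ∩ T) ∩ (C ∩ A).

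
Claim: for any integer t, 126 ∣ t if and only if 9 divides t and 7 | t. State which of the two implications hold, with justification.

Only the forward direction holds.

(⟹) If 126 ∣ t, write t = 126q. Since 126 = 14·9, t = 9·(14q), so 9 ∣ t; and since 126 = 18·7, t = 7·(18q), so 7 ∣ t.

(⟸) This fails: take t = 63. Both 9 ∣ 63 and 7 ∣ 63, yet 63 is not a multiple of 126 (since 63 = 0·126 + 63), so 126 ∤ 63.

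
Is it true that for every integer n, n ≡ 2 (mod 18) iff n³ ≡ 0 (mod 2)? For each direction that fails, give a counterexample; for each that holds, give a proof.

(⇒) Suppose n ≡ 2 (mod 18). Then n³ ≡ 2³ = 8 (mod 18), and since 2 ∣ 18, also n³ ≡ 0 (mod 2).

(⇐) This fails: take n = 0. Then 0³ = 0 ≡ 0 (mod 2), yet 0 ≡ 0 (mod 18), not 2.

The forward direction holds; the converse fails.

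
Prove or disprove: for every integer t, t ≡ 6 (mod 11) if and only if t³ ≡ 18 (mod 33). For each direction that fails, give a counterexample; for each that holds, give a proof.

(⇐) The residues r modulo 33 with r³ ≡ 18 (mod 33) are exactly {6}, and each is ≡ 6 (mod 11).

(⇒) This fails: take t = 17. Then 17 ≡ 6 (mod 11), but 17³ = 4913 ≡ 29 (mod 33), not 18.

Only the converse holds.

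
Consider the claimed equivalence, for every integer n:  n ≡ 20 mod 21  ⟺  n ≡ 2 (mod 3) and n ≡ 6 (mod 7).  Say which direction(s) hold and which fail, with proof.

The biconditional holds.

Forward direction. Suppose n ≡ 20 (mod 21); write n = 21j + 20. Since 3 ∣ 21, reducing mod 3 gives n ≡ 20 ≡ 2 (mod 3); since 7 ∣ 21, reducing mod 7 gives n ≡ 20 ≡ 6 (mod 7).

Converse. If n ≡ 2 (mod 3) and n ≡ 6 (mod 7), then by the Chinese remainder theorem n ≡ 20 (mod 21). This is exactly n ≡ 20 (mod 21).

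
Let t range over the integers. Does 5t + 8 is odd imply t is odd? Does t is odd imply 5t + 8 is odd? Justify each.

Both directions hold.

(→) Suppose 5t + 8 is odd. Since 5 is odd, 5t and t have the same parity, so 5t + 8 ≡ t + 8 (mod 2). As 8 is even, 5t + 8 is odd exactly when t is odd. Thus t is odd.

(←) Conversely, suppose t is odd; write t = 2j + 1. Then 5t + 8 = 5·(2j + 1) + 8 = 2·5j + 13, which is odd.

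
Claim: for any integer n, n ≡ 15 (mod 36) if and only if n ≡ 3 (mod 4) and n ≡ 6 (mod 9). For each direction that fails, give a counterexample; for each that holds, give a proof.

Both directions hold; the statement is true.

[⇒] Suppose n ≡ 15 (mod 36); write n = 36j + 15. Since 4 ∣ 36, reducing mod 4 gives n ≡ 15 ≡ 3 (mod 4); since 9 ∣ 36, reducing mod 9 gives n ≡ 15 ≡ 6 (mod 9).

[⇐] Conversely, if n ≡ 3 (mod 4) and n ≡ 6 (mod 9), then by the Chinese remainder theorem n ≡ 15 (mod 36). This is exactly n ≡ 15 (mod 36).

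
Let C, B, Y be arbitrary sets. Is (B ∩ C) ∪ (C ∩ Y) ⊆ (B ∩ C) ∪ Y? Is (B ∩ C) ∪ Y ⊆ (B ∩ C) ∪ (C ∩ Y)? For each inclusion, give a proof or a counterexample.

(⊆) holds; (⊇) fails.

(⟹) Let x ∈ (B ∩ C) ∪ (C ∩ Y). Then either x ∈ C ∩ B and x ∉ Y; or x ∈ C ∩ Y and x ∉ B; or x ∈ C ∩ B ∩ Y. In each case x ∈ (B ∩ C) ∪ Y, so (B ∩ C) ∪ (C ∩ Y) ⊆ (B ∩ C) ∪ Y.

(⟸) This inclusion fails. Take C = ∅, B = ∅, Y = {1}; then 1 ∈ (B ∩ C) ∪ Y but 1 ∉ (B ∩ C) ∪ (C ∩ Y).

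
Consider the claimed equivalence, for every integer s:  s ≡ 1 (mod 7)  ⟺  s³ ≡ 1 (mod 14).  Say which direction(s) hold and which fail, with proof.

Both directions fail.

Forward direction. This fails: take s = 8. Then 8 ≡ 1 (mod 7), but 8³ = 512 ≡ 8 (mod 14), not 1.

Converse. This fails: take s = 9. Then 9³ = 729 ≡ 1 (mod 14), yet 9 ≡ 2 (mod 7), not 1.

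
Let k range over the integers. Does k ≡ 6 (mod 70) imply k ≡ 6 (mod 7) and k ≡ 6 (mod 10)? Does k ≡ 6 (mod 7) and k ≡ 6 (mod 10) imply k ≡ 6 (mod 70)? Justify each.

The biconditional holds.

Forward direction. Suppose k ≡ 6 (mod 70); write k = 70j + 6. Since 7 ∣ 70, reducing mod 7 gives k ≡ 6 (mod 7); since 10 ∣ 70, reducing mod 10 gives k ≡ 6 (mod 10).

Converse. If k ≡ 6 (mod 7) and k ≡ 6 (mod 10), then by the Chinese remainder theorem k ≡ 6 (mod 70). This is exactly k ≡ 6 (mod 70).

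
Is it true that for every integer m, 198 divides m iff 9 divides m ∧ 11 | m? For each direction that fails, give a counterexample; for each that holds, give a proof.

(⟸) This fails: take m = 99. Both 9 ∣ 99 and 11 ∣ 99, yet 99 is not a multiple of 198 (since 99 = 0·198 + 99), so 198 ∤ 99.

(⟹) If 198 ∣ m, write m = 198q. Since 198 = 22·9, m = 9·(22q), so 9 ∣ m; and since 198 = 18·11, m = 11·(18q), so 11 ∣ m.

(⇒) holds; (⇐) fails.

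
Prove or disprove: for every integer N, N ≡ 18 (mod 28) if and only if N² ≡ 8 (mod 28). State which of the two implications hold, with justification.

Neither implication holds.

(⟹) This fails: take N = 18. Then 18 ≡ 18 (mod 28), but 18² = 324 ≡ 16 (mod 28), not 8.

(⟸) This fails: take N = 6. Then 6² = 36 ≡ 8 (mod 28), yet 6 ≡ 6 (mod 28), not 18.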